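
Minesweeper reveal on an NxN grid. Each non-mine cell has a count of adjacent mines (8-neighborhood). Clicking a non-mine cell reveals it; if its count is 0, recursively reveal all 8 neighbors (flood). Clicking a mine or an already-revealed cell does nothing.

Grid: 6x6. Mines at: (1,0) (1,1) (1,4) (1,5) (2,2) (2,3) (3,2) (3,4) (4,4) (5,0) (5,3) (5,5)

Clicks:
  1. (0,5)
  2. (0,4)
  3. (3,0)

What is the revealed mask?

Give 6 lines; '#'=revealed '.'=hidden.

Click 1 (0,5) count=2: revealed 1 new [(0,5)] -> total=1
Click 2 (0,4) count=2: revealed 1 new [(0,4)] -> total=2
Click 3 (3,0) count=0: revealed 6 new [(2,0) (2,1) (3,0) (3,1) (4,0) (4,1)] -> total=8

Answer: ....##
......
##....
##....
##....
......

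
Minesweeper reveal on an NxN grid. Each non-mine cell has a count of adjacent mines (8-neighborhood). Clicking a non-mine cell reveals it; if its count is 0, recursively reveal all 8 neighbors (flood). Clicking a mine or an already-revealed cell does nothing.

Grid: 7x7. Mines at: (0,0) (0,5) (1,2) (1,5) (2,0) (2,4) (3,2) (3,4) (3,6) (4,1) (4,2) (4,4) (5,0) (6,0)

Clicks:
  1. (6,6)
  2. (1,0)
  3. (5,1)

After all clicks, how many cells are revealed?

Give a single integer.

Answer: 15

Derivation:
Click 1 (6,6) count=0: revealed 14 new [(4,5) (4,6) (5,1) (5,2) (5,3) (5,4) (5,5) (5,6) (6,1) (6,2) (6,3) (6,4) (6,5) (6,6)] -> total=14
Click 2 (1,0) count=2: revealed 1 new [(1,0)] -> total=15
Click 3 (5,1) count=4: revealed 0 new [(none)] -> total=15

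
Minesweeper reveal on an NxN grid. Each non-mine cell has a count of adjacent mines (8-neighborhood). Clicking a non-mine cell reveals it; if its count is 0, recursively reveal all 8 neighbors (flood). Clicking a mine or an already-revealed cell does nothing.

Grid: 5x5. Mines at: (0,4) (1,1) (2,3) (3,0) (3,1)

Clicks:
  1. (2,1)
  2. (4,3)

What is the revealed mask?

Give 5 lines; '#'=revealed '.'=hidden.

Answer: .....
.....
.#...
..###
..###

Derivation:
Click 1 (2,1) count=3: revealed 1 new [(2,1)] -> total=1
Click 2 (4,3) count=0: revealed 6 new [(3,2) (3,3) (3,4) (4,2) (4,3) (4,4)] -> total=7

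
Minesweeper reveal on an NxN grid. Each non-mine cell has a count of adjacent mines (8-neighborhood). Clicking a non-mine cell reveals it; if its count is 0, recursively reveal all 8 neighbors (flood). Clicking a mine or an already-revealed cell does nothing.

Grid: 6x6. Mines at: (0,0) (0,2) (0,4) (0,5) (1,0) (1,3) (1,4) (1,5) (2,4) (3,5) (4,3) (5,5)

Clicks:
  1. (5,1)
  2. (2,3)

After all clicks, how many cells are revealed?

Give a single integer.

Click 1 (5,1) count=0: revealed 12 new [(2,0) (2,1) (2,2) (3,0) (3,1) (3,2) (4,0) (4,1) (4,2) (5,0) (5,1) (5,2)] -> total=12
Click 2 (2,3) count=3: revealed 1 new [(2,3)] -> total=13

Answer: 13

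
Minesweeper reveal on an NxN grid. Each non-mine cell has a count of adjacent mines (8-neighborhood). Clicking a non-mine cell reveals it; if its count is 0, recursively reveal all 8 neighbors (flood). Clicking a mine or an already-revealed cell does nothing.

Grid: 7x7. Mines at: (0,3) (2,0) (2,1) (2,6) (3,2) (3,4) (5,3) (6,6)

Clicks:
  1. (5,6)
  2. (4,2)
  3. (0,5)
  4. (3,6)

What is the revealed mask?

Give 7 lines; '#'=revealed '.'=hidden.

Answer: ....###
....###
.......
......#
..#....
......#
.......

Derivation:
Click 1 (5,6) count=1: revealed 1 new [(5,6)] -> total=1
Click 2 (4,2) count=2: revealed 1 new [(4,2)] -> total=2
Click 3 (0,5) count=0: revealed 6 new [(0,4) (0,5) (0,6) (1,4) (1,5) (1,6)] -> total=8
Click 4 (3,6) count=1: revealed 1 new [(3,6)] -> total=9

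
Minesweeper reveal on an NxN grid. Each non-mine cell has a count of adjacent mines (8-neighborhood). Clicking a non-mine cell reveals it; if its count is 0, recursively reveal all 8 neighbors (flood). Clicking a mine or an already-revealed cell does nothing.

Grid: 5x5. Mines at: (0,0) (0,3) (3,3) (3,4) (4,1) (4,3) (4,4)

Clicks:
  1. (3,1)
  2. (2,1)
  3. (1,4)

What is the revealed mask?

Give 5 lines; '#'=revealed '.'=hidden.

Click 1 (3,1) count=1: revealed 1 new [(3,1)] -> total=1
Click 2 (2,1) count=0: revealed 8 new [(1,0) (1,1) (1,2) (2,0) (2,1) (2,2) (3,0) (3,2)] -> total=9
Click 3 (1,4) count=1: revealed 1 new [(1,4)] -> total=10

Answer: .....
###.#
###..
###..
.....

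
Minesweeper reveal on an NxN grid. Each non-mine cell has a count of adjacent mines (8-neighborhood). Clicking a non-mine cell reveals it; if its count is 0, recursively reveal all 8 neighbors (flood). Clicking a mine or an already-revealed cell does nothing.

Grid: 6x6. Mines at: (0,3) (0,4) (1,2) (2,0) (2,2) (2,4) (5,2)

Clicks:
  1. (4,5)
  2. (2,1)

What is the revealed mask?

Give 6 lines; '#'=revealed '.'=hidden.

Answer: ......
......
.#....
...###
...###
...###

Derivation:
Click 1 (4,5) count=0: revealed 9 new [(3,3) (3,4) (3,5) (4,3) (4,4) (4,5) (5,3) (5,4) (5,5)] -> total=9
Click 2 (2,1) count=3: revealed 1 new [(2,1)] -> total=10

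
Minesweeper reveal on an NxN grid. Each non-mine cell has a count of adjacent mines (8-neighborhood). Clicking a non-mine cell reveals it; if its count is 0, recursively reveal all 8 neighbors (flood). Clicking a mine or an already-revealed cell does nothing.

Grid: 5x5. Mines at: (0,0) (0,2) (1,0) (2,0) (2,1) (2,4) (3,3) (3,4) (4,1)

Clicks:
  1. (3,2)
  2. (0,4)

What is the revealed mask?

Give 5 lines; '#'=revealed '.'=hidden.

Answer: ...##
...##
.....
..#..
.....

Derivation:
Click 1 (3,2) count=3: revealed 1 new [(3,2)] -> total=1
Click 2 (0,4) count=0: revealed 4 new [(0,3) (0,4) (1,3) (1,4)] -> total=5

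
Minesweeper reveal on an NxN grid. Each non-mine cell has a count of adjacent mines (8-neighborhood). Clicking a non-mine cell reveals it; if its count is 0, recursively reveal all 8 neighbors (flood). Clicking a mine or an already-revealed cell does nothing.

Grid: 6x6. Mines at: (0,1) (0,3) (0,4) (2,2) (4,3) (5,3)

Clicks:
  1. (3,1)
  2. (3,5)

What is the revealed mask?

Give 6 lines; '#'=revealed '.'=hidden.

Answer: ......
...###
...###
.#.###
....##
....##

Derivation:
Click 1 (3,1) count=1: revealed 1 new [(3,1)] -> total=1
Click 2 (3,5) count=0: revealed 13 new [(1,3) (1,4) (1,5) (2,3) (2,4) (2,5) (3,3) (3,4) (3,5) (4,4) (4,5) (5,4) (5,5)] -> total=14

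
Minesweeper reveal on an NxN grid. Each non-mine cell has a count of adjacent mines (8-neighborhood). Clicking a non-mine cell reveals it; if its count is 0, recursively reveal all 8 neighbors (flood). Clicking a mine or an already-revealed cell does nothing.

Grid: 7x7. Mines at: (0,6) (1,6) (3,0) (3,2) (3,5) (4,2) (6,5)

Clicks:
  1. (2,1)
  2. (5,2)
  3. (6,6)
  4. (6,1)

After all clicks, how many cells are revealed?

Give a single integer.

Click 1 (2,1) count=2: revealed 1 new [(2,1)] -> total=1
Click 2 (5,2) count=1: revealed 1 new [(5,2)] -> total=2
Click 3 (6,6) count=1: revealed 1 new [(6,6)] -> total=3
Click 4 (6,1) count=0: revealed 11 new [(4,0) (4,1) (5,0) (5,1) (5,3) (5,4) (6,0) (6,1) (6,2) (6,3) (6,4)] -> total=14

Answer: 14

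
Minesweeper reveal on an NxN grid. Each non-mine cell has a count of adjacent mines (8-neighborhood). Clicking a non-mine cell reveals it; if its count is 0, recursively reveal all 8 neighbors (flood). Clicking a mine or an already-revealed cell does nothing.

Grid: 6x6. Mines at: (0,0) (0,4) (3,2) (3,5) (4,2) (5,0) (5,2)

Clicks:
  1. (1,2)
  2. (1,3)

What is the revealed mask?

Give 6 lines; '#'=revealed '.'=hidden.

Click 1 (1,2) count=0: revealed 9 new [(0,1) (0,2) (0,3) (1,1) (1,2) (1,3) (2,1) (2,2) (2,3)] -> total=9
Click 2 (1,3) count=1: revealed 0 new [(none)] -> total=9

Answer: .###..
.###..
.###..
......
......
......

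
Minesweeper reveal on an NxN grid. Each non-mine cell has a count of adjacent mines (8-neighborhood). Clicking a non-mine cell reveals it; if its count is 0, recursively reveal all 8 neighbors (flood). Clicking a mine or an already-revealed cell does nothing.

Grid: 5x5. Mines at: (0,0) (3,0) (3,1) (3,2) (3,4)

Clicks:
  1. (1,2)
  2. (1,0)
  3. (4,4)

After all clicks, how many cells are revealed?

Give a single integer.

Answer: 14

Derivation:
Click 1 (1,2) count=0: revealed 12 new [(0,1) (0,2) (0,3) (0,4) (1,1) (1,2) (1,3) (1,4) (2,1) (2,2) (2,3) (2,4)] -> total=12
Click 2 (1,0) count=1: revealed 1 new [(1,0)] -> total=13
Click 3 (4,4) count=1: revealed 1 new [(4,4)] -> total=14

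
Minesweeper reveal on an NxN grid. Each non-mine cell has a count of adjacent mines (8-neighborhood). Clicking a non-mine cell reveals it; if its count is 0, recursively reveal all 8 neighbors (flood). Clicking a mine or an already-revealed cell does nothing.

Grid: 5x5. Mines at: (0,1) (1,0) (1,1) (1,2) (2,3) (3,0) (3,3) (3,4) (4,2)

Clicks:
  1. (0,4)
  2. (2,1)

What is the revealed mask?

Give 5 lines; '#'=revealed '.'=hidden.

Click 1 (0,4) count=0: revealed 4 new [(0,3) (0,4) (1,3) (1,4)] -> total=4
Click 2 (2,1) count=4: revealed 1 new [(2,1)] -> total=5

Answer: ...##
...##
.#...
.....
.....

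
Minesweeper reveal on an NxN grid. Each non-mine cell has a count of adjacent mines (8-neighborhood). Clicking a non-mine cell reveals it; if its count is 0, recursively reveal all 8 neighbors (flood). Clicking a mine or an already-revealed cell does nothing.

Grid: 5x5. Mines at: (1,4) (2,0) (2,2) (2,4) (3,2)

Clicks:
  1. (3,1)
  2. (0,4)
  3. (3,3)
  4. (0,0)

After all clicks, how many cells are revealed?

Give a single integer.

Click 1 (3,1) count=3: revealed 1 new [(3,1)] -> total=1
Click 2 (0,4) count=1: revealed 1 new [(0,4)] -> total=2
Click 3 (3,3) count=3: revealed 1 new [(3,3)] -> total=3
Click 4 (0,0) count=0: revealed 8 new [(0,0) (0,1) (0,2) (0,3) (1,0) (1,1) (1,2) (1,3)] -> total=11

Answer: 11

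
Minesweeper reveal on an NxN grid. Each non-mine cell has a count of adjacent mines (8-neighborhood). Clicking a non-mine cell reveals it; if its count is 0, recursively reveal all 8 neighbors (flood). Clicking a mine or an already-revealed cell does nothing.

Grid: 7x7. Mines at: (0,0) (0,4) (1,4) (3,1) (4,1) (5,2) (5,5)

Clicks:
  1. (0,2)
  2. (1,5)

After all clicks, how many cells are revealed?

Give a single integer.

Answer: 10

Derivation:
Click 1 (0,2) count=0: revealed 9 new [(0,1) (0,2) (0,3) (1,1) (1,2) (1,3) (2,1) (2,2) (2,3)] -> total=9
Click 2 (1,5) count=2: revealed 1 new [(1,5)] -> total=10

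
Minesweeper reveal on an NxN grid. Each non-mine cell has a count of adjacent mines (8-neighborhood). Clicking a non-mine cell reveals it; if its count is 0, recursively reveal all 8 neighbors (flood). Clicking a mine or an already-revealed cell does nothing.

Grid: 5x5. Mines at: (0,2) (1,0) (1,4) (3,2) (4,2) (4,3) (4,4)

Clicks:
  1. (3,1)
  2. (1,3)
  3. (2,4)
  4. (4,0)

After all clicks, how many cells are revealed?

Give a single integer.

Answer: 8

Derivation:
Click 1 (3,1) count=2: revealed 1 new [(3,1)] -> total=1
Click 2 (1,3) count=2: revealed 1 new [(1,3)] -> total=2
Click 3 (2,4) count=1: revealed 1 new [(2,4)] -> total=3
Click 4 (4,0) count=0: revealed 5 new [(2,0) (2,1) (3,0) (4,0) (4,1)] -> total=8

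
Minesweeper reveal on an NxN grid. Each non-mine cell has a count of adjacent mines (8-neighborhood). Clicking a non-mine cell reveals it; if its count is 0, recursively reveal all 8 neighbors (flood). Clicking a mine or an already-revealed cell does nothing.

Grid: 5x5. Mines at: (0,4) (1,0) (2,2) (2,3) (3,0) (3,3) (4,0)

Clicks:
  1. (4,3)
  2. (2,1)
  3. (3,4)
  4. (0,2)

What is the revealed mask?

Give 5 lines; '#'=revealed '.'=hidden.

Answer: .###.
.###.
.#...
....#
...#.

Derivation:
Click 1 (4,3) count=1: revealed 1 new [(4,3)] -> total=1
Click 2 (2,1) count=3: revealed 1 new [(2,1)] -> total=2
Click 3 (3,4) count=2: revealed 1 new [(3,4)] -> total=3
Click 4 (0,2) count=0: revealed 6 new [(0,1) (0,2) (0,3) (1,1) (1,2) (1,3)] -> total=9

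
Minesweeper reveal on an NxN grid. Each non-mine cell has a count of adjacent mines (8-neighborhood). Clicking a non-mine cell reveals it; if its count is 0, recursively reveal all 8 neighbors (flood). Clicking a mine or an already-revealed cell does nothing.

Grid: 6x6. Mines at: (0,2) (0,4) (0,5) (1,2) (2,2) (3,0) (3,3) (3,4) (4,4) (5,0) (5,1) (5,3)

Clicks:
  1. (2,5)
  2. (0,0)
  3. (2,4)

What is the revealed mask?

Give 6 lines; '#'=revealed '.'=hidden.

Click 1 (2,5) count=1: revealed 1 new [(2,5)] -> total=1
Click 2 (0,0) count=0: revealed 6 new [(0,0) (0,1) (1,0) (1,1) (2,0) (2,1)] -> total=7
Click 3 (2,4) count=2: revealed 1 new [(2,4)] -> total=8

Answer: ##....
##....
##..##
......
......
......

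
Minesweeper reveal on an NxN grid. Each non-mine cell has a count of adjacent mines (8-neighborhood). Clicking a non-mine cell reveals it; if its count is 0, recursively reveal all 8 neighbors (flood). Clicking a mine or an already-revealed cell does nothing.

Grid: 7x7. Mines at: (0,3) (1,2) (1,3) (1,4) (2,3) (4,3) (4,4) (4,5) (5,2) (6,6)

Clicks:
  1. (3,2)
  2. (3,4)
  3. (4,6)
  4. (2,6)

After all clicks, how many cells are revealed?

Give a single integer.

Click 1 (3,2) count=2: revealed 1 new [(3,2)] -> total=1
Click 2 (3,4) count=4: revealed 1 new [(3,4)] -> total=2
Click 3 (4,6) count=1: revealed 1 new [(4,6)] -> total=3
Click 4 (2,6) count=0: revealed 8 new [(0,5) (0,6) (1,5) (1,6) (2,5) (2,6) (3,5) (3,6)] -> total=11

Answer: 11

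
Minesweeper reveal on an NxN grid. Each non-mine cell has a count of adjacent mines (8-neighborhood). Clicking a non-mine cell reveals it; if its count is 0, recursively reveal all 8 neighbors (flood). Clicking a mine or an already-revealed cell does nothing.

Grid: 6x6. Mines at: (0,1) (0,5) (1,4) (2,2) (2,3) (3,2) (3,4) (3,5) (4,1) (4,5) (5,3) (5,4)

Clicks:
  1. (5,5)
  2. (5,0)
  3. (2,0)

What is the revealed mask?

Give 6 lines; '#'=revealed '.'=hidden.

Answer: ......
##....
##....
##....
......
#....#

Derivation:
Click 1 (5,5) count=2: revealed 1 new [(5,5)] -> total=1
Click 2 (5,0) count=1: revealed 1 new [(5,0)] -> total=2
Click 3 (2,0) count=0: revealed 6 new [(1,0) (1,1) (2,0) (2,1) (3,0) (3,1)] -> total=8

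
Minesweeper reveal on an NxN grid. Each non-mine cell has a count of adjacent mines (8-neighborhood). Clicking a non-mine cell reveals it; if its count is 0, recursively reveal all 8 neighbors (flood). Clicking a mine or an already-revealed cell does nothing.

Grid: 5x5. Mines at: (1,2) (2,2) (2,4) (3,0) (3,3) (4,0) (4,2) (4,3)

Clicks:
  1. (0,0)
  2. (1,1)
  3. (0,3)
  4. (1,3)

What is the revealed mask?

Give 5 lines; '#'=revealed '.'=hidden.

Click 1 (0,0) count=0: revealed 6 new [(0,0) (0,1) (1,0) (1,1) (2,0) (2,1)] -> total=6
Click 2 (1,1) count=2: revealed 0 new [(none)] -> total=6
Click 3 (0,3) count=1: revealed 1 new [(0,3)] -> total=7
Click 4 (1,3) count=3: revealed 1 new [(1,3)] -> total=8

Answer: ##.#.
##.#.
##...
.....
.....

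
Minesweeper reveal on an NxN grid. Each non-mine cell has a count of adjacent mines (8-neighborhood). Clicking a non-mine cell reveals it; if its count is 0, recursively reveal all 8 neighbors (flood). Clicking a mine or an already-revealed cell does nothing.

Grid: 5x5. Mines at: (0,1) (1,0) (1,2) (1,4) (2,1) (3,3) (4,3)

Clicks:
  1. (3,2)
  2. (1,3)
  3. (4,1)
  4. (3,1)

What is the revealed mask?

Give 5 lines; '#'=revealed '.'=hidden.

Answer: .....
...#.
.....
###..
###..

Derivation:
Click 1 (3,2) count=3: revealed 1 new [(3,2)] -> total=1
Click 2 (1,3) count=2: revealed 1 new [(1,3)] -> total=2
Click 3 (4,1) count=0: revealed 5 new [(3,0) (3,1) (4,0) (4,1) (4,2)] -> total=7
Click 4 (3,1) count=1: revealed 0 new [(none)] -> total=7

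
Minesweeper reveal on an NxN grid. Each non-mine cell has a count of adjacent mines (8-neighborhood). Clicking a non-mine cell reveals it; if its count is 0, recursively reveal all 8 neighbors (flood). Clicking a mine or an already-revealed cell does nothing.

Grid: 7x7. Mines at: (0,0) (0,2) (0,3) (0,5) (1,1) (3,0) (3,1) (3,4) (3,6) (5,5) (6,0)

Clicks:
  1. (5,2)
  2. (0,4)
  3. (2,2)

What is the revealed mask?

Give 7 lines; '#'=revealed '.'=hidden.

Click 1 (5,2) count=0: revealed 12 new [(4,1) (4,2) (4,3) (4,4) (5,1) (5,2) (5,3) (5,4) (6,1) (6,2) (6,3) (6,4)] -> total=12
Click 2 (0,4) count=2: revealed 1 new [(0,4)] -> total=13
Click 3 (2,2) count=2: revealed 1 new [(2,2)] -> total=14

Answer: ....#..
.......
..#....
.......
.####..
.####..
.####..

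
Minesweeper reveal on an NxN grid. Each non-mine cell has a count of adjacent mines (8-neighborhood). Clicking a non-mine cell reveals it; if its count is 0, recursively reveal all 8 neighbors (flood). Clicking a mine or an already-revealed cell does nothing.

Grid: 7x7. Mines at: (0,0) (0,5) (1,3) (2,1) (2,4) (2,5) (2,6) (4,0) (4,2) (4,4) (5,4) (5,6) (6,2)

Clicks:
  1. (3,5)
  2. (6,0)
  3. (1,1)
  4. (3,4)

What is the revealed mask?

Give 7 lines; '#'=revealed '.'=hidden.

Click 1 (3,5) count=4: revealed 1 new [(3,5)] -> total=1
Click 2 (6,0) count=0: revealed 4 new [(5,0) (5,1) (6,0) (6,1)] -> total=5
Click 3 (1,1) count=2: revealed 1 new [(1,1)] -> total=6
Click 4 (3,4) count=3: revealed 1 new [(3,4)] -> total=7

Answer: .......
.#.....
.......
....##.
.......
##.....
##.....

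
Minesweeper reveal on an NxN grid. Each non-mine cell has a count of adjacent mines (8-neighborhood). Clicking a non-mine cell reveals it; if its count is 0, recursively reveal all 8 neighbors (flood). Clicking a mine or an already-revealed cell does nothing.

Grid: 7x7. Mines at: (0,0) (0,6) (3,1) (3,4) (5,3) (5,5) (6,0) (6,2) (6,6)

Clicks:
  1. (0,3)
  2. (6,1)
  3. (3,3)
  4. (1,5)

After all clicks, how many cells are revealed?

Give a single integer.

Click 1 (0,3) count=0: revealed 15 new [(0,1) (0,2) (0,3) (0,4) (0,5) (1,1) (1,2) (1,3) (1,4) (1,5) (2,1) (2,2) (2,3) (2,4) (2,5)] -> total=15
Click 2 (6,1) count=2: revealed 1 new [(6,1)] -> total=16
Click 3 (3,3) count=1: revealed 1 new [(3,3)] -> total=17
Click 4 (1,5) count=1: revealed 0 new [(none)] -> total=17

Answer: 17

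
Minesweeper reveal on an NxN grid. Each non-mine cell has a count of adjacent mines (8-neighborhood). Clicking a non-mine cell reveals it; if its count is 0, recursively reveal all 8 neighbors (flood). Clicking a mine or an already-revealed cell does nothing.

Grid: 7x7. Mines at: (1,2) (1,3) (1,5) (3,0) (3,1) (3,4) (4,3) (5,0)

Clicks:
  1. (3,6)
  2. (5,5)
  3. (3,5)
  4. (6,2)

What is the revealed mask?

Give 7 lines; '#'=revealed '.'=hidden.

Answer: .......
.......
.....##
.....##
....###
.######
.######

Derivation:
Click 1 (3,6) count=0: revealed 19 new [(2,5) (2,6) (3,5) (3,6) (4,4) (4,5) (4,6) (5,1) (5,2) (5,3) (5,4) (5,5) (5,6) (6,1) (6,2) (6,3) (6,4) (6,5) (6,6)] -> total=19
Click 2 (5,5) count=0: revealed 0 new [(none)] -> total=19
Click 3 (3,5) count=1: revealed 0 new [(none)] -> total=19
Click 4 (6,2) count=0: revealed 0 new [(none)] -> total=19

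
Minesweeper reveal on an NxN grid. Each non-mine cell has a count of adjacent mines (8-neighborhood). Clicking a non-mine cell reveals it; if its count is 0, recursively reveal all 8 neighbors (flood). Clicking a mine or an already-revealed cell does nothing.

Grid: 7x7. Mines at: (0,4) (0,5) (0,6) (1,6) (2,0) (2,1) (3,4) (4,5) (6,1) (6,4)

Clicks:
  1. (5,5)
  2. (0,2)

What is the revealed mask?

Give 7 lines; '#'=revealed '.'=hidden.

Answer: ####...
####...
.......
.......
.......
.....#.
.......

Derivation:
Click 1 (5,5) count=2: revealed 1 new [(5,5)] -> total=1
Click 2 (0,2) count=0: revealed 8 new [(0,0) (0,1) (0,2) (0,3) (1,0) (1,1) (1,2) (1,3)] -> total=9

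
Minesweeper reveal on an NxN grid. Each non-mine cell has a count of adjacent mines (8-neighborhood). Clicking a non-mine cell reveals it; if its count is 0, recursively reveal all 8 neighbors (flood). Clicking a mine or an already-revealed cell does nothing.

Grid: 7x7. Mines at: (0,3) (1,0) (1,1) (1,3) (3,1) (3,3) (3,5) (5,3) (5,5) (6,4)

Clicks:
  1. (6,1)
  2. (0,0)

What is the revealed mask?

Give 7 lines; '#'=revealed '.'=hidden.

Click 1 (6,1) count=0: revealed 9 new [(4,0) (4,1) (4,2) (5,0) (5,1) (5,2) (6,0) (6,1) (6,2)] -> total=9
Click 2 (0,0) count=2: revealed 1 new [(0,0)] -> total=10

Answer: #......
.......
.......
.......
###....
###....
###....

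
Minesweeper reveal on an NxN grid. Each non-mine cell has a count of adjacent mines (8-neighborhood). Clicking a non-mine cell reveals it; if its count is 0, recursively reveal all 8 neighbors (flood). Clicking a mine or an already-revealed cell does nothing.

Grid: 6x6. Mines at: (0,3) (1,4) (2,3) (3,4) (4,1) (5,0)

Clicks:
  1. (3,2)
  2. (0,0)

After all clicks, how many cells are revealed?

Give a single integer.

Click 1 (3,2) count=2: revealed 1 new [(3,2)] -> total=1
Click 2 (0,0) count=0: revealed 11 new [(0,0) (0,1) (0,2) (1,0) (1,1) (1,2) (2,0) (2,1) (2,2) (3,0) (3,1)] -> total=12

Answer: 12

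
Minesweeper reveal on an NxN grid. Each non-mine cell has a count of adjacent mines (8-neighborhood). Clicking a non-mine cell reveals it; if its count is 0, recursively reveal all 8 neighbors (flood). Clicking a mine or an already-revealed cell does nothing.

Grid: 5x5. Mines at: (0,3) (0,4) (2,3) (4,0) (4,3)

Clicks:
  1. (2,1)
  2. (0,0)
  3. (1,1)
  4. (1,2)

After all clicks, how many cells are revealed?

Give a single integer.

Click 1 (2,1) count=0: revealed 12 new [(0,0) (0,1) (0,2) (1,0) (1,1) (1,2) (2,0) (2,1) (2,2) (3,0) (3,1) (3,2)] -> total=12
Click 2 (0,0) count=0: revealed 0 new [(none)] -> total=12
Click 3 (1,1) count=0: revealed 0 new [(none)] -> total=12
Click 4 (1,2) count=2: revealed 0 new [(none)] -> total=12

Answer: 12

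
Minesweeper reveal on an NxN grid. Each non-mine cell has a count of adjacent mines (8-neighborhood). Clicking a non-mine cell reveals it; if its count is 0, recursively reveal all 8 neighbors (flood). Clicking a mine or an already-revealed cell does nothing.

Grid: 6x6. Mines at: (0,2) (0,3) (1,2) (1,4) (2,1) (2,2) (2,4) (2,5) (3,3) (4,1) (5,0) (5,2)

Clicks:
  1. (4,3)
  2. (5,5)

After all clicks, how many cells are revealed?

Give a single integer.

Answer: 8

Derivation:
Click 1 (4,3) count=2: revealed 1 new [(4,3)] -> total=1
Click 2 (5,5) count=0: revealed 7 new [(3,4) (3,5) (4,4) (4,5) (5,3) (5,4) (5,5)] -> total=8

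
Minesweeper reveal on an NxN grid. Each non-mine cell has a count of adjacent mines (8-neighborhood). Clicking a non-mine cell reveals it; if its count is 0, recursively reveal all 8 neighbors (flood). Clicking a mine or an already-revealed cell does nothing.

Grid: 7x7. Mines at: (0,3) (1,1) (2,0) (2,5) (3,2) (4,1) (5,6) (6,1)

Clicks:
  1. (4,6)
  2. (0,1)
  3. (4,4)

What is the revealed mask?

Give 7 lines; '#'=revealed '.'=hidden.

Answer: .#.....
.......
.......
...###.
..#####
..####.
..####.

Derivation:
Click 1 (4,6) count=1: revealed 1 new [(4,6)] -> total=1
Click 2 (0,1) count=1: revealed 1 new [(0,1)] -> total=2
Click 3 (4,4) count=0: revealed 15 new [(3,3) (3,4) (3,5) (4,2) (4,3) (4,4) (4,5) (5,2) (5,3) (5,4) (5,5) (6,2) (6,3) (6,4) (6,5)] -> total=17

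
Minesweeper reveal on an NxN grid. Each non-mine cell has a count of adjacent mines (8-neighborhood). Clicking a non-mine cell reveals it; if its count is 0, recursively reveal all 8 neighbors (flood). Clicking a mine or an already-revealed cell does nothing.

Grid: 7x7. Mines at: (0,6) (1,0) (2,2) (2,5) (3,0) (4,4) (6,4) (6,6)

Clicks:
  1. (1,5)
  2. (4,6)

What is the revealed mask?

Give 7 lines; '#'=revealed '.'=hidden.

Answer: .......
.....#.
.......
.....##
.....##
.....##
.......

Derivation:
Click 1 (1,5) count=2: revealed 1 new [(1,5)] -> total=1
Click 2 (4,6) count=0: revealed 6 new [(3,5) (3,6) (4,5) (4,6) (5,5) (5,6)] -> total=7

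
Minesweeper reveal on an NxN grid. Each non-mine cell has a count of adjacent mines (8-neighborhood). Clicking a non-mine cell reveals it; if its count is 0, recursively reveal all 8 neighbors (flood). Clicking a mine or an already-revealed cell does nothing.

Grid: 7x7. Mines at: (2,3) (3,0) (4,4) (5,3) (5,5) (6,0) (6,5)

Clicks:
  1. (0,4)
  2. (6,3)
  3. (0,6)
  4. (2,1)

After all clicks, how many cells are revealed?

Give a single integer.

Answer: 26

Derivation:
Click 1 (0,4) count=0: revealed 25 new [(0,0) (0,1) (0,2) (0,3) (0,4) (0,5) (0,6) (1,0) (1,1) (1,2) (1,3) (1,4) (1,5) (1,6) (2,0) (2,1) (2,2) (2,4) (2,5) (2,6) (3,4) (3,5) (3,6) (4,5) (4,6)] -> total=25
Click 2 (6,3) count=1: revealed 1 new [(6,3)] -> total=26
Click 3 (0,6) count=0: revealed 0 new [(none)] -> total=26
Click 4 (2,1) count=1: revealed 0 new [(none)] -> total=26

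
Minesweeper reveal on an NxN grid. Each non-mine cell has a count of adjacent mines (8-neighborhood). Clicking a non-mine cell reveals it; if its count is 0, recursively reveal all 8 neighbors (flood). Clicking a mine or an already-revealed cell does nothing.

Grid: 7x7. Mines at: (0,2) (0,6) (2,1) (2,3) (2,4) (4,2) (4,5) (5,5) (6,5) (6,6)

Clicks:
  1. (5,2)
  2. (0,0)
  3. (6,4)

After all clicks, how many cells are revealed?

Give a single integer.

Answer: 6

Derivation:
Click 1 (5,2) count=1: revealed 1 new [(5,2)] -> total=1
Click 2 (0,0) count=0: revealed 4 new [(0,0) (0,1) (1,0) (1,1)] -> total=5
Click 3 (6,4) count=2: revealed 1 new [(6,4)] -> total=6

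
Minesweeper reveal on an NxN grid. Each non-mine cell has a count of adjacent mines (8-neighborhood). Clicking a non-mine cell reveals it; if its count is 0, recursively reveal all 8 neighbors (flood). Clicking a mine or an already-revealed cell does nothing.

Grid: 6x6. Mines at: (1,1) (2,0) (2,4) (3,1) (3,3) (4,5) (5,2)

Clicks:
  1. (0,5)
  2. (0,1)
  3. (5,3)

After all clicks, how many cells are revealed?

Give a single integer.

Answer: 10

Derivation:
Click 1 (0,5) count=0: revealed 8 new [(0,2) (0,3) (0,4) (0,5) (1,2) (1,3) (1,4) (1,5)] -> total=8
Click 2 (0,1) count=1: revealed 1 new [(0,1)] -> total=9
Click 3 (5,3) count=1: revealed 1 new [(5,3)] -> total=10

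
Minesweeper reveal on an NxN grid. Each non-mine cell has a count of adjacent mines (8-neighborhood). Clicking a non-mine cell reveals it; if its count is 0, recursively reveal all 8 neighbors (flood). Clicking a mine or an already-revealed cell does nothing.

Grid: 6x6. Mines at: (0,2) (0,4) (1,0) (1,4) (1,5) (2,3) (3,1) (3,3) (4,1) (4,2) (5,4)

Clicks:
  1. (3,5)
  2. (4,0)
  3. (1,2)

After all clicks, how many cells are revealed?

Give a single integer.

Click 1 (3,5) count=0: revealed 6 new [(2,4) (2,5) (3,4) (3,5) (4,4) (4,5)] -> total=6
Click 2 (4,0) count=2: revealed 1 new [(4,0)] -> total=7
Click 3 (1,2) count=2: revealed 1 new [(1,2)] -> total=8

Answer: 8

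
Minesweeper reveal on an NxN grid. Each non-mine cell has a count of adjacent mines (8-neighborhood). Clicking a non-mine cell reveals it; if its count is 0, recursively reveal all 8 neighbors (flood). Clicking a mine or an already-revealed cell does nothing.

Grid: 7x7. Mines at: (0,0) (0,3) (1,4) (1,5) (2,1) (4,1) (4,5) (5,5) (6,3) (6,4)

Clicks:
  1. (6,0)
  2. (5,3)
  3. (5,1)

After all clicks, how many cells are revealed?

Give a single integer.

Answer: 7

Derivation:
Click 1 (6,0) count=0: revealed 6 new [(5,0) (5,1) (5,2) (6,0) (6,1) (6,2)] -> total=6
Click 2 (5,3) count=2: revealed 1 new [(5,3)] -> total=7
Click 3 (5,1) count=1: revealed 0 new [(none)] -> total=7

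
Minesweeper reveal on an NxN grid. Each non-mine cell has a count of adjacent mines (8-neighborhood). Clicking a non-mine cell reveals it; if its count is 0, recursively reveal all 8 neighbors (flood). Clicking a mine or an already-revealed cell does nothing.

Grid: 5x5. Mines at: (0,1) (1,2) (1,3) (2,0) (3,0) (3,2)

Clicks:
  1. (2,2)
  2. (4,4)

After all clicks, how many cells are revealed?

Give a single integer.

Click 1 (2,2) count=3: revealed 1 new [(2,2)] -> total=1
Click 2 (4,4) count=0: revealed 6 new [(2,3) (2,4) (3,3) (3,4) (4,3) (4,4)] -> total=7

Answer: 7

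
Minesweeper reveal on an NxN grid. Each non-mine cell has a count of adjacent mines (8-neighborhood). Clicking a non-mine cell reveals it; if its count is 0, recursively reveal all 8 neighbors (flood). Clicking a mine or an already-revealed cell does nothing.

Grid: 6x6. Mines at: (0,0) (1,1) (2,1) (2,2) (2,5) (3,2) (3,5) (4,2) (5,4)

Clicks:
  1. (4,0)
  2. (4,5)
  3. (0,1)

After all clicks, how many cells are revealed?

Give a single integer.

Click 1 (4,0) count=0: revealed 6 new [(3,0) (3,1) (4,0) (4,1) (5,0) (5,1)] -> total=6
Click 2 (4,5) count=2: revealed 1 new [(4,5)] -> total=7
Click 3 (0,1) count=2: revealed 1 new [(0,1)] -> total=8

Answer: 8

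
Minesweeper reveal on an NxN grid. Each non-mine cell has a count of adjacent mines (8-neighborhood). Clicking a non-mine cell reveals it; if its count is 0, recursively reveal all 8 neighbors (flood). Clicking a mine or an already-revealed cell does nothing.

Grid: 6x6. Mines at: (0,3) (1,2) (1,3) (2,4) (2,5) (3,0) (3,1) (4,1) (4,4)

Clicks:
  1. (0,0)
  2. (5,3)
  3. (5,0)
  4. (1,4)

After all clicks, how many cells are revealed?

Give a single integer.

Answer: 9

Derivation:
Click 1 (0,0) count=0: revealed 6 new [(0,0) (0,1) (1,0) (1,1) (2,0) (2,1)] -> total=6
Click 2 (5,3) count=1: revealed 1 new [(5,3)] -> total=7
Click 3 (5,0) count=1: revealed 1 new [(5,0)] -> total=8
Click 4 (1,4) count=4: revealed 1 new [(1,4)] -> total=9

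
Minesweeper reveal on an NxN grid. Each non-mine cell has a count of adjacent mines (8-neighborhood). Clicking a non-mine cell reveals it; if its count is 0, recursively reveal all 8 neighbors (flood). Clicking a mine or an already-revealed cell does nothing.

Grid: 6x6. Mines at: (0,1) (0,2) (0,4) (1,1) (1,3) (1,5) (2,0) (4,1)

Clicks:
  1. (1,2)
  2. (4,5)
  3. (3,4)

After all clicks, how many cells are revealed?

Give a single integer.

Click 1 (1,2) count=4: revealed 1 new [(1,2)] -> total=1
Click 2 (4,5) count=0: revealed 16 new [(2,2) (2,3) (2,4) (2,5) (3,2) (3,3) (3,4) (3,5) (4,2) (4,3) (4,4) (4,5) (5,2) (5,3) (5,4) (5,5)] -> total=17
Click 3 (3,4) count=0: revealed 0 new [(none)] -> total=17

Answer: 17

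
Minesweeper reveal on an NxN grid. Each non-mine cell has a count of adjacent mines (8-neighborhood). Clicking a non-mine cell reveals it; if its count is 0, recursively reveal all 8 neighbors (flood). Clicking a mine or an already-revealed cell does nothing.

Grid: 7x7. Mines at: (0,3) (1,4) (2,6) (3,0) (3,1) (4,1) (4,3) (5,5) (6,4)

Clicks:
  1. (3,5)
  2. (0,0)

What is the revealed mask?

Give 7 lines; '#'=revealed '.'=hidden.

Answer: ###....
###....
###....
.....#.
.......
.......
.......

Derivation:
Click 1 (3,5) count=1: revealed 1 new [(3,5)] -> total=1
Click 2 (0,0) count=0: revealed 9 new [(0,0) (0,1) (0,2) (1,0) (1,1) (1,2) (2,0) (2,1) (2,2)] -> total=10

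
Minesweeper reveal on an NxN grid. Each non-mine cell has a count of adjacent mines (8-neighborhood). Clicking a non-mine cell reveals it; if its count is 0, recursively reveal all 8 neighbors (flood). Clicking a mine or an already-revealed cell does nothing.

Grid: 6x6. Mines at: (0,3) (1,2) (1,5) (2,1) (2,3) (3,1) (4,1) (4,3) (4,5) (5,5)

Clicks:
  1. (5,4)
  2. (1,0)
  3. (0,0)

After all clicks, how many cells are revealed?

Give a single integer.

Answer: 5

Derivation:
Click 1 (5,4) count=3: revealed 1 new [(5,4)] -> total=1
Click 2 (1,0) count=1: revealed 1 new [(1,0)] -> total=2
Click 3 (0,0) count=0: revealed 3 new [(0,0) (0,1) (1,1)] -> total=5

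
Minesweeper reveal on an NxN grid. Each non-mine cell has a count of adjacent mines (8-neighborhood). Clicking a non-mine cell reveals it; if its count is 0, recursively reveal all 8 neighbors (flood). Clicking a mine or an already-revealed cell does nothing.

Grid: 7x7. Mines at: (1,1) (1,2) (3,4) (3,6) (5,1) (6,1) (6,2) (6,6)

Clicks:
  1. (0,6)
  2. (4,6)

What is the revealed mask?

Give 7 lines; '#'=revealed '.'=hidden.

Click 1 (0,6) count=0: revealed 12 new [(0,3) (0,4) (0,5) (0,6) (1,3) (1,4) (1,5) (1,6) (2,3) (2,4) (2,5) (2,6)] -> total=12
Click 2 (4,6) count=1: revealed 1 new [(4,6)] -> total=13

Answer: ...####
...####
...####
.......
......#
.......
.......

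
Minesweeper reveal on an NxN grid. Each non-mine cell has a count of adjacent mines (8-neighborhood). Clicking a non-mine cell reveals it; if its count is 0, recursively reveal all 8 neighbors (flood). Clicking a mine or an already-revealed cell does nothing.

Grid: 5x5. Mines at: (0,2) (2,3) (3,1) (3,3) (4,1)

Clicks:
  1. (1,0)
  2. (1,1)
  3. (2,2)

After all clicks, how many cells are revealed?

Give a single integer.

Click 1 (1,0) count=0: revealed 6 new [(0,0) (0,1) (1,0) (1,1) (2,0) (2,1)] -> total=6
Click 2 (1,1) count=1: revealed 0 new [(none)] -> total=6
Click 3 (2,2) count=3: revealed 1 new [(2,2)] -> total=7

Answer: 7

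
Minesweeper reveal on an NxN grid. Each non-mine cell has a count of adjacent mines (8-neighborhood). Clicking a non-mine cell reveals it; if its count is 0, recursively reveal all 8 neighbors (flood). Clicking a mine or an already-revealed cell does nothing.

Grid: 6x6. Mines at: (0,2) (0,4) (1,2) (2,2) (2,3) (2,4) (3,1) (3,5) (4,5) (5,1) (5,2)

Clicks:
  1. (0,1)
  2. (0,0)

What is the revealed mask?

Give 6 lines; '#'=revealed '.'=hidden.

Click 1 (0,1) count=2: revealed 1 new [(0,1)] -> total=1
Click 2 (0,0) count=0: revealed 5 new [(0,0) (1,0) (1,1) (2,0) (2,1)] -> total=6

Answer: ##....
##....
##....
......
......
......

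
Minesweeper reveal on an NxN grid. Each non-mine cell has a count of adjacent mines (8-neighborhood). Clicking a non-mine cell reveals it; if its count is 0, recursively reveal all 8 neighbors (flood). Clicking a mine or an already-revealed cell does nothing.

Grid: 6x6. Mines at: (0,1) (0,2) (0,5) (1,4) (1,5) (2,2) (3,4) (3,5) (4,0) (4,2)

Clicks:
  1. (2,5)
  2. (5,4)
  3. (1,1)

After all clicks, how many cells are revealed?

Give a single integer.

Answer: 8

Derivation:
Click 1 (2,5) count=4: revealed 1 new [(2,5)] -> total=1
Click 2 (5,4) count=0: revealed 6 new [(4,3) (4,4) (4,5) (5,3) (5,4) (5,5)] -> total=7
Click 3 (1,1) count=3: revealed 1 new [(1,1)] -> total=8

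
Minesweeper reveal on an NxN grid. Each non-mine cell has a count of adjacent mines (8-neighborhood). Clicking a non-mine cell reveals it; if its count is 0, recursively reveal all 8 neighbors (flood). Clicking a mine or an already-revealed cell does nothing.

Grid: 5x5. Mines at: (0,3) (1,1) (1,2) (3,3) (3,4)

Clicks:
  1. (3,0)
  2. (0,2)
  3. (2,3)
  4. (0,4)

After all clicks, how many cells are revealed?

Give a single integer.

Answer: 12

Derivation:
Click 1 (3,0) count=0: revealed 9 new [(2,0) (2,1) (2,2) (3,0) (3,1) (3,2) (4,0) (4,1) (4,2)] -> total=9
Click 2 (0,2) count=3: revealed 1 new [(0,2)] -> total=10
Click 3 (2,3) count=3: revealed 1 new [(2,3)] -> total=11
Click 4 (0,4) count=1: revealed 1 new [(0,4)] -> total=12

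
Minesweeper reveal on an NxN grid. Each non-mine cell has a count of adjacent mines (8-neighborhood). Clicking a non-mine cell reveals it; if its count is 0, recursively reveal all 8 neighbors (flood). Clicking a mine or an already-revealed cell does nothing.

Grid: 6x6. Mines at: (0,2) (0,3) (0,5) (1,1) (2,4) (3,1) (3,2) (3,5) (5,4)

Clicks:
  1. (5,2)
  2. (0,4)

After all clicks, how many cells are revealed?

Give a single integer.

Click 1 (5,2) count=0: revealed 8 new [(4,0) (4,1) (4,2) (4,3) (5,0) (5,1) (5,2) (5,3)] -> total=8
Click 2 (0,4) count=2: revealed 1 new [(0,4)] -> total=9

Answer: 9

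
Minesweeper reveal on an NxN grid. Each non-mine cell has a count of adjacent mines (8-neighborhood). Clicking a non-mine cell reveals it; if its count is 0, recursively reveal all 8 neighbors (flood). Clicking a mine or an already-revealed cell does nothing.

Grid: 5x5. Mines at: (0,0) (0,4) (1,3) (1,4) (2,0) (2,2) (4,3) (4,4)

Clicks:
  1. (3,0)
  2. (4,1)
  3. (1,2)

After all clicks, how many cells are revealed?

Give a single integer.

Answer: 7

Derivation:
Click 1 (3,0) count=1: revealed 1 new [(3,0)] -> total=1
Click 2 (4,1) count=0: revealed 5 new [(3,1) (3,2) (4,0) (4,1) (4,2)] -> total=6
Click 3 (1,2) count=2: revealed 1 new [(1,2)] -> total=7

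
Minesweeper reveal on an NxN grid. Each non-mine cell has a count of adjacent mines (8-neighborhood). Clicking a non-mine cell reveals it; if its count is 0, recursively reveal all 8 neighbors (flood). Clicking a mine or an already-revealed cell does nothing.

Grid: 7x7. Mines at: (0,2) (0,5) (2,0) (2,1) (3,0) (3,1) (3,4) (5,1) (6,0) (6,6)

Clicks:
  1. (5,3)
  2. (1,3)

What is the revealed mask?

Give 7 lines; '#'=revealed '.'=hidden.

Click 1 (5,3) count=0: revealed 12 new [(4,2) (4,3) (4,4) (4,5) (5,2) (5,3) (5,4) (5,5) (6,2) (6,3) (6,4) (6,5)] -> total=12
Click 2 (1,3) count=1: revealed 1 new [(1,3)] -> total=13

Answer: .......
...#...
.......
.......
..####.
..####.
..####.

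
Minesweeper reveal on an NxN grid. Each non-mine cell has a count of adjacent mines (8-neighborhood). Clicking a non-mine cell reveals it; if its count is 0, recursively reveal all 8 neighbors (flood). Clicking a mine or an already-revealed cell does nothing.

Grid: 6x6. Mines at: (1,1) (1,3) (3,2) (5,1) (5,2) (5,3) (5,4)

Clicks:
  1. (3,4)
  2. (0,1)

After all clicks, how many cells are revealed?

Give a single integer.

Answer: 14

Derivation:
Click 1 (3,4) count=0: revealed 13 new [(0,4) (0,5) (1,4) (1,5) (2,3) (2,4) (2,5) (3,3) (3,4) (3,5) (4,3) (4,4) (4,5)] -> total=13
Click 2 (0,1) count=1: revealed 1 new [(0,1)] -> total=14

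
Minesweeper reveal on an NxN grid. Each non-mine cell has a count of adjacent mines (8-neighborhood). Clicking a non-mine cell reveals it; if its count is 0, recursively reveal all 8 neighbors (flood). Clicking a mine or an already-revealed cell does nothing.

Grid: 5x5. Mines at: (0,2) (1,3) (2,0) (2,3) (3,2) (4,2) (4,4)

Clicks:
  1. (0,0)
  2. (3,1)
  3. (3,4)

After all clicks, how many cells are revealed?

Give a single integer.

Click 1 (0,0) count=0: revealed 4 new [(0,0) (0,1) (1,0) (1,1)] -> total=4
Click 2 (3,1) count=3: revealed 1 new [(3,1)] -> total=5
Click 3 (3,4) count=2: revealed 1 new [(3,4)] -> total=6

Answer: 6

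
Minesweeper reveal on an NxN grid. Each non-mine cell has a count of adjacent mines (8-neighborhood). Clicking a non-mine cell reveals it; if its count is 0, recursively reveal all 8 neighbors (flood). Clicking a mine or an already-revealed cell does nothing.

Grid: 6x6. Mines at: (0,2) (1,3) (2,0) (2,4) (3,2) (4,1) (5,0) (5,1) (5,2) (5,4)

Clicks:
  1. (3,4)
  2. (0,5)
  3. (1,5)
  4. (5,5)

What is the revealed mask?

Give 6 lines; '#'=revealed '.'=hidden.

Click 1 (3,4) count=1: revealed 1 new [(3,4)] -> total=1
Click 2 (0,5) count=0: revealed 4 new [(0,4) (0,5) (1,4) (1,5)] -> total=5
Click 3 (1,5) count=1: revealed 0 new [(none)] -> total=5
Click 4 (5,5) count=1: revealed 1 new [(5,5)] -> total=6

Answer: ....##
....##
......
....#.
......
.....#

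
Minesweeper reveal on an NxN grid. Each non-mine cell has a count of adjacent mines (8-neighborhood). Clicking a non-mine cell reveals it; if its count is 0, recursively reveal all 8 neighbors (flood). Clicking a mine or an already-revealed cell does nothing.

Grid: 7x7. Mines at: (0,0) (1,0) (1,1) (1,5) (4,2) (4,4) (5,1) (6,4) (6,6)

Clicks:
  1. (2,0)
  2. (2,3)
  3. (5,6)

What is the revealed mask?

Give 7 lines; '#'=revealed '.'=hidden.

Answer: ..###..
..###..
#.###..
..###..
.......
......#
.......

Derivation:
Click 1 (2,0) count=2: revealed 1 new [(2,0)] -> total=1
Click 2 (2,3) count=0: revealed 12 new [(0,2) (0,3) (0,4) (1,2) (1,3) (1,4) (2,2) (2,3) (2,4) (3,2) (3,3) (3,4)] -> total=13
Click 3 (5,6) count=1: revealed 1 new [(5,6)] -> total=14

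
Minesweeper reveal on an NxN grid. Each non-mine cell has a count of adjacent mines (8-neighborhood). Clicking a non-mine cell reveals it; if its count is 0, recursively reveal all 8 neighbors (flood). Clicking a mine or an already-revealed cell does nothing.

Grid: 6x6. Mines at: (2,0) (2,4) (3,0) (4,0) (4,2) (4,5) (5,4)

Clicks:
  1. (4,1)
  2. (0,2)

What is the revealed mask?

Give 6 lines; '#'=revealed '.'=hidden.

Answer: ######
######
.###..
.###..
.#....
......

Derivation:
Click 1 (4,1) count=3: revealed 1 new [(4,1)] -> total=1
Click 2 (0,2) count=0: revealed 18 new [(0,0) (0,1) (0,2) (0,3) (0,4) (0,5) (1,0) (1,1) (1,2) (1,3) (1,4) (1,5) (2,1) (2,2) (2,3) (3,1) (3,2) (3,3)] -> total=19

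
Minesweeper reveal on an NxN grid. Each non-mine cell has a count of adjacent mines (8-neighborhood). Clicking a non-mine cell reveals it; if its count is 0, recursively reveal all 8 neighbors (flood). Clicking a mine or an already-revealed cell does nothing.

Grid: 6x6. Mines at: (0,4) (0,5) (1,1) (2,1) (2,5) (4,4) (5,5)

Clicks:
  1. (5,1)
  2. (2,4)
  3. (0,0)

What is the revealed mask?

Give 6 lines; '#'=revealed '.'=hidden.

Answer: #.....
......
....#.
####..
####..
####..

Derivation:
Click 1 (5,1) count=0: revealed 12 new [(3,0) (3,1) (3,2) (3,3) (4,0) (4,1) (4,2) (4,3) (5,0) (5,1) (5,2) (5,3)] -> total=12
Click 2 (2,4) count=1: revealed 1 new [(2,4)] -> total=13
Click 3 (0,0) count=1: revealed 1 new [(0,0)] -> total=14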